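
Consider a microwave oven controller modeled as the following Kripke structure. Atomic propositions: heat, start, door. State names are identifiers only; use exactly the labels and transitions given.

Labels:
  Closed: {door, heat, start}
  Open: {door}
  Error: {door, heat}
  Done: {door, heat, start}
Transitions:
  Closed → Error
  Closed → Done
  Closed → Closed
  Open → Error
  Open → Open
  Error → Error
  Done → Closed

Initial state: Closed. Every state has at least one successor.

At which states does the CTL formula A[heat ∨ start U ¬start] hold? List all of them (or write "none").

{Open, Error}

States satisfying heat ∨ start: {Closed, Error, Done}.
States satisfying ¬start: {Open, Error}.
States satisfying A[heat ∨ start U ¬start]: {Open, Error}.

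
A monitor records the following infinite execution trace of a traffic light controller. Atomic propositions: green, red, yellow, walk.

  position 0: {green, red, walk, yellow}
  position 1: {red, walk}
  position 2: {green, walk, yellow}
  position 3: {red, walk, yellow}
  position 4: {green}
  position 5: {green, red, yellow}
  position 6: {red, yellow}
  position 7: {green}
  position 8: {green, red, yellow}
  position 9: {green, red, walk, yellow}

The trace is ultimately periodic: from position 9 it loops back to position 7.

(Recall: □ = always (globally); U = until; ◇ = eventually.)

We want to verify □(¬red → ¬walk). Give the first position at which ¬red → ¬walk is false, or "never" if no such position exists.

2

Check ¬red → ¬walk at each position in order: 0 ✓, 1 ✓.
At position 2 the labels are {green, walk, yellow}, so ¬red → ¬walk is false there. This is the first violation.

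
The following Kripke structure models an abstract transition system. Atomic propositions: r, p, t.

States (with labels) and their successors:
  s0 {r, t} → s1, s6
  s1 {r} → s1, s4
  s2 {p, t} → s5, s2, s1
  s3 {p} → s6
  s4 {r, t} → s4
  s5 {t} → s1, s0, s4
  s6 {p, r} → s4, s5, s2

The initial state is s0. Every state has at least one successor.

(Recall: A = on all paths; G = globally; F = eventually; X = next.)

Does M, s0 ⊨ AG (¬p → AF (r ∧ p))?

No

States satisfying ¬p → AF (r ∧ p): {s2, s3, s6}.
States satisfying AG (¬p → AF (r ∧ p)): ∅.
s0 is reachable from s0 and violates ¬p → AF (r ∧ p), so AG fails at s0.
s0 ∉ Sat(AG (¬p → AF (r ∧ p))).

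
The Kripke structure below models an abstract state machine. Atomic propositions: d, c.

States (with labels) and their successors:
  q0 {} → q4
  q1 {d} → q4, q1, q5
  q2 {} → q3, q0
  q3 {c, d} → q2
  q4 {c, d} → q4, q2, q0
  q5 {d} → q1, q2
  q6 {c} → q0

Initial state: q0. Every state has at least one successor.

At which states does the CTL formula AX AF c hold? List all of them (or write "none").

{q0, q2, q3, q4, q6}

States satisfying AF c: {q0, q2, q3, q4, q6}.
States satisfying AX AF c: {q0, q2, q3, q4, q6}.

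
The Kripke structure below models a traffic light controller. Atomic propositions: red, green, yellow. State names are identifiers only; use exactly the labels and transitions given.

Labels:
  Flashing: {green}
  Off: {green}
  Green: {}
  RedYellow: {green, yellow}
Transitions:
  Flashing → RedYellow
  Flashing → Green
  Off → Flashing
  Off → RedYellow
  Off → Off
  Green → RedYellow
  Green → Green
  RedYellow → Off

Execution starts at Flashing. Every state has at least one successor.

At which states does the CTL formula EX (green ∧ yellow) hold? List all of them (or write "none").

States satisfying green ∧ yellow: {RedYellow}.
States satisfying EX (green ∧ yellow): {Flashing, Off, Green}.

{Flashing, Off, Green}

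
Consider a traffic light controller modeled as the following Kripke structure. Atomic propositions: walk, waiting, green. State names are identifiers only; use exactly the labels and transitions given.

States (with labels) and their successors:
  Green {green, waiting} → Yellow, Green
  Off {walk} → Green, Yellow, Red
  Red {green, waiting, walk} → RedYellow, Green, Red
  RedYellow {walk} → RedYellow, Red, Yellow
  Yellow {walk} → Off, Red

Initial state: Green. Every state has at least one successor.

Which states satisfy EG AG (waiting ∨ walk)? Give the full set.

{Green, Off, Red, RedYellow, Yellow}

States satisfying AG (waiting ∨ walk): {Green, Off, Red, RedYellow, Yellow}.
States satisfying EG AG (waiting ∨ walk): {Green, Off, Red, RedYellow, Yellow}.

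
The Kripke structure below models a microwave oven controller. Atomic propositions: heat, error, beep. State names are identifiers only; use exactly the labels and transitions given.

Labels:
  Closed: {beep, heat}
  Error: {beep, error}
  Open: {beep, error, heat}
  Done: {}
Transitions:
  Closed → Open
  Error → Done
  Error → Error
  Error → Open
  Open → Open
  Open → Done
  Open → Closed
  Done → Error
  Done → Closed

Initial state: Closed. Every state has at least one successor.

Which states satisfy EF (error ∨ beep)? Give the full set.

{Closed, Error, Open, Done}

States satisfying error ∨ beep: {Closed, Error, Open}.
States satisfying EF (error ∨ beep): {Closed, Error, Open, Done}.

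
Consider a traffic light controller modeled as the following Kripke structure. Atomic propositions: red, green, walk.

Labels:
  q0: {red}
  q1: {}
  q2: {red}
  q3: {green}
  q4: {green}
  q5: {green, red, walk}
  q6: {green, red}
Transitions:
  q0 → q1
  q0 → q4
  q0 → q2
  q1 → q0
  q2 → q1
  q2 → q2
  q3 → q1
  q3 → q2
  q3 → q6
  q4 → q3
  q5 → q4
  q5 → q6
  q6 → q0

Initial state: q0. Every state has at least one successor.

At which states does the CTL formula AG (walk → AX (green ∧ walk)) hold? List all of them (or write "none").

States satisfying walk → AX (green ∧ walk): {q0, q1, q2, q3, q4, q6}.
States satisfying AG (walk → AX (green ∧ walk)): {q0, q1, q2, q3, q4, q6}.

{q0, q1, q2, q3, q4, q6}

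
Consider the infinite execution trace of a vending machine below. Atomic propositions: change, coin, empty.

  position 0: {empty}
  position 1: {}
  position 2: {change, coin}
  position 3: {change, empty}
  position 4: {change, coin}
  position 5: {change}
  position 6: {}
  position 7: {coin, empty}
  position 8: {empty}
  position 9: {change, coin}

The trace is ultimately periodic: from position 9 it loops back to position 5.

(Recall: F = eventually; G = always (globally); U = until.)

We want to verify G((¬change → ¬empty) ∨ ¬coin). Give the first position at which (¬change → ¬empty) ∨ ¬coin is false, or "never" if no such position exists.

7

Check (¬change → ¬empty) ∨ ¬coin at each position in order: 0 ✓, 1 ✓, 2 ✓, 3 ✓, 4 ✓, 5 ✓, 6 ✓.
At position 7 the labels are {coin, empty}, so (¬change → ¬empty) ∨ ¬coin is false there. This is the first violation.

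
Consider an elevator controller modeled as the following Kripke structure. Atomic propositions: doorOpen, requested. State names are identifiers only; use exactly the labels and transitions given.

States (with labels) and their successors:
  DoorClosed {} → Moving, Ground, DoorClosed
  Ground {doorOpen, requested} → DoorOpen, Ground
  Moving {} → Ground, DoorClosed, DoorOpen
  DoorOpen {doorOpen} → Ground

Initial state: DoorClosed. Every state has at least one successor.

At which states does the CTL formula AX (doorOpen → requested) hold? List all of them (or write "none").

States satisfying doorOpen → requested: {DoorClosed, Ground, Moving}.
States satisfying AX (doorOpen → requested): {DoorClosed, DoorOpen}.

{DoorClosed, DoorOpen}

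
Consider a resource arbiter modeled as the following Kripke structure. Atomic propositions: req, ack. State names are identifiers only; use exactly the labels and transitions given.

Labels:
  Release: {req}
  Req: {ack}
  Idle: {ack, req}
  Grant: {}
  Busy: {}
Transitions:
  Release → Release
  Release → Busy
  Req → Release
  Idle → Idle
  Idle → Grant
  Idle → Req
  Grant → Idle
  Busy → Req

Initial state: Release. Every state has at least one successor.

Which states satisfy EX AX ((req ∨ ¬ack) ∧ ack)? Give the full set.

{Idle}

States satisfying AX ((req ∨ ¬ack) ∧ ack): {Grant}.
States satisfying EX AX ((req ∨ ¬ack) ∧ ack): {Idle}.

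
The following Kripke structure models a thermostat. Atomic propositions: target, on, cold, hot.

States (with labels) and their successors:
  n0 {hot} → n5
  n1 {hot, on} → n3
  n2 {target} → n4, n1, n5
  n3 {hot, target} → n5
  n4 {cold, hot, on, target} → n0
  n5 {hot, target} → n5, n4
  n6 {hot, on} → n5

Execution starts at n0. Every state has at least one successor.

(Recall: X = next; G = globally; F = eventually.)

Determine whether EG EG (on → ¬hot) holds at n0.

Satisfied

States satisfying EG (on → ¬hot): {n0, n2, n3, n5}.
States satisfying EG EG (on → ¬hot): {n0, n2, n3, n5}.
n0 ∈ Sat(EG EG (on → ¬hot)).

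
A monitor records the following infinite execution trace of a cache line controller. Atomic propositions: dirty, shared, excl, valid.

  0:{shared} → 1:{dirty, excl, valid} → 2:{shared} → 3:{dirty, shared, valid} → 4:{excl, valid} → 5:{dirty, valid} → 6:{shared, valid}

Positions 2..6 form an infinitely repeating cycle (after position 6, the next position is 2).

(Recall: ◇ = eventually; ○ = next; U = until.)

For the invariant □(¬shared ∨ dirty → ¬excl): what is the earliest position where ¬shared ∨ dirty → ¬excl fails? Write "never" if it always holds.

Check ¬shared ∨ dirty → ¬excl at each position in order: 0 ✓.
At position 1 the labels are {dirty, excl, valid}, so ¬shared ∨ dirty → ¬excl is false there. This is the first violation.

1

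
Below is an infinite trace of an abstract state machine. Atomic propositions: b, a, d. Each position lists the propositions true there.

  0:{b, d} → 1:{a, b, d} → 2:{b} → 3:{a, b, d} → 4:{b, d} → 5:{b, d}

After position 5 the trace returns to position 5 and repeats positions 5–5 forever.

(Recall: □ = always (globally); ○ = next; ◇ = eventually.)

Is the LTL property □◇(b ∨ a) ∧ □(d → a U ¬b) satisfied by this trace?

◇(b ∨ a) holds at every position 0..5, and those are all positions ever visited, so □◇(b ∨ a) holds.
d → a U ¬b must hold at every position from 0 onward. It fails at position 0, so □(d → a U ¬b) is false.
Positions where d holds: 0, 1, 3, 4, 5.
Check a U ¬b at each: 0→fails, 1→fails, 3→fails, 4→fails, 5→fails.
At position 0: □◇(b ∨ a) is true; □(d → a U ¬b) is false; so □◇(b ∨ a) ∧ □(d → a U ¬b) is false.

Violated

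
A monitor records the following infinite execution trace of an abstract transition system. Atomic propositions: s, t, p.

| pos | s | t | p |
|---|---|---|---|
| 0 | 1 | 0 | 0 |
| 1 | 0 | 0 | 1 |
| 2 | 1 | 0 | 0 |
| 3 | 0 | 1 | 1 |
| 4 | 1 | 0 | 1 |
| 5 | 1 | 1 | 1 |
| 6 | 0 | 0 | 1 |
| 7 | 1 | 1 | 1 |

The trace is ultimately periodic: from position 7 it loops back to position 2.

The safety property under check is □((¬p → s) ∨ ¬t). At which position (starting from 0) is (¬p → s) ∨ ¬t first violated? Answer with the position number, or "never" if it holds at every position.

(¬p → s) ∨ ¬t holds at every position 0..7, and those are all the positions the trace ever visits, so the invariant □((¬p → s) ∨ ¬t) is never violated.

never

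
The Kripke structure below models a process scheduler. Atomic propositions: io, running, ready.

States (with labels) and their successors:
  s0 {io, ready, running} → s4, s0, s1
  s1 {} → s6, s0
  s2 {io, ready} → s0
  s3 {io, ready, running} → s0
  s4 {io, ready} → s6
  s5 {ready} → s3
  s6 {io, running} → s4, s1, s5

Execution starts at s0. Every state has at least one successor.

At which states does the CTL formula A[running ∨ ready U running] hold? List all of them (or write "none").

{s0, s2, s3, s4, s5, s6}

States satisfying running ∨ ready: {s0, s2, s3, s4, s5, s6}.
States satisfying running: {s0, s3, s6}.
States satisfying A[running ∨ ready U running]: {s0, s2, s3, s4, s5, s6}.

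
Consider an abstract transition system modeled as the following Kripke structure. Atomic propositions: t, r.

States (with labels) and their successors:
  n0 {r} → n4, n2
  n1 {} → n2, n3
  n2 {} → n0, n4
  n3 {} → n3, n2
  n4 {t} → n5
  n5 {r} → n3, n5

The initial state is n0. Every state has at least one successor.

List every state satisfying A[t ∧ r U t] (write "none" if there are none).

{n4}

States satisfying t ∧ r: ∅.
States satisfying t: {n4}.
States satisfying A[t ∧ r U t]: {n4}.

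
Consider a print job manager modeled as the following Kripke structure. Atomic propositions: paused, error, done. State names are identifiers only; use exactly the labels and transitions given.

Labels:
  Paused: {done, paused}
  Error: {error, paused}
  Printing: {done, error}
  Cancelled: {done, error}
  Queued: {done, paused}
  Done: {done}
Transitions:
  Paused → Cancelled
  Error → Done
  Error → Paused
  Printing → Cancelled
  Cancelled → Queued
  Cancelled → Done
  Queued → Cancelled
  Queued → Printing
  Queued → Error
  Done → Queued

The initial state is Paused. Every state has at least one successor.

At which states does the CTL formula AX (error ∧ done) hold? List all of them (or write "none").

{Paused, Printing}

States satisfying error ∧ done: {Printing, Cancelled}.
States satisfying AX (error ∧ done): {Paused, Printing}.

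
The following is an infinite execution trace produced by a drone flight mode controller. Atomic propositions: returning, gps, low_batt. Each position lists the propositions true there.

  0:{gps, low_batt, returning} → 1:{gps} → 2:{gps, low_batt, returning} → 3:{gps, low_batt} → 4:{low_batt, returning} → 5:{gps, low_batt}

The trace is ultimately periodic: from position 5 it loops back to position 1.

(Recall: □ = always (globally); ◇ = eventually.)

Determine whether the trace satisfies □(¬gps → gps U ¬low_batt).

Violated

¬gps → gps U ¬low_batt must hold at every position from 0 onward. It fails at position 4, so □(¬gps → gps U ¬low_batt) is false.
Positions where ¬gps holds: 4.
Check gps U ¬low_batt at each: 4→fails.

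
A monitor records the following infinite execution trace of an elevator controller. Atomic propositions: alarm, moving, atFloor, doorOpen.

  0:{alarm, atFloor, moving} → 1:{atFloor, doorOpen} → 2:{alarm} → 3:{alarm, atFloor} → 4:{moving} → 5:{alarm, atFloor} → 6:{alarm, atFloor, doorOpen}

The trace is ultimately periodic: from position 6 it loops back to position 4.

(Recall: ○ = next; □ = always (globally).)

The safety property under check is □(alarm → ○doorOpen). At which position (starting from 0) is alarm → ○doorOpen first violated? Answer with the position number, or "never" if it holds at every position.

Check alarm → ○doorOpen at each position in order: 0 ✓, 1 ✓.
At position 2 the labels are {alarm} and the next position 3 has {alarm, atFloor}, so alarm → ○doorOpen is false there. This is the first violation.

2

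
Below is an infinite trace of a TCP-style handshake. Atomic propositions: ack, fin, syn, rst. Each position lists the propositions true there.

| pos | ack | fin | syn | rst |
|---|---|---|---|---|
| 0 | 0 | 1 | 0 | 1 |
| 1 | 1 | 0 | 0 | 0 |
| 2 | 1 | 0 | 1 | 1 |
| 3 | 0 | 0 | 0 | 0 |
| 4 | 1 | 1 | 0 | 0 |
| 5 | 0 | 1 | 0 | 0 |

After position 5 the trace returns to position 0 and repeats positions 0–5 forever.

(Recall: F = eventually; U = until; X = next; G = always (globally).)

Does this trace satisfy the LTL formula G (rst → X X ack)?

rst → X X ack holds at every position 0..5, and those are all positions ever visited, so G (rst → X X ack) holds.
Positions where rst holds: 0, 2.
Check X X ack at each: 0→ok, 2→ok.

Yes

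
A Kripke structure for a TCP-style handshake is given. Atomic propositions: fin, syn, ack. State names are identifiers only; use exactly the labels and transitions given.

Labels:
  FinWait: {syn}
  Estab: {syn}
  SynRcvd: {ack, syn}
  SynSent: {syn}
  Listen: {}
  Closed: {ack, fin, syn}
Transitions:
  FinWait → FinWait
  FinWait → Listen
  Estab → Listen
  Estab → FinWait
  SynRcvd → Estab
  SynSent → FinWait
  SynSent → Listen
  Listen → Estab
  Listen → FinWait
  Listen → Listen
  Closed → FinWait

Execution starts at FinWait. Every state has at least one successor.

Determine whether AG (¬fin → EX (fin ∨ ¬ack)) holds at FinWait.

States satisfying ¬fin → EX (fin ∨ ¬ack): {FinWait, Estab, SynRcvd, SynSent, Listen, Closed}.
States satisfying AG (¬fin → EX (fin ∨ ¬ack)): {FinWait, Estab, SynRcvd, SynSent, Listen, Closed}.
Every state reachable from FinWait satisfies ¬fin → EX (fin ∨ ¬ack).
FinWait ∈ Sat(AG (¬fin → EX (fin ∨ ¬ack))).

Holds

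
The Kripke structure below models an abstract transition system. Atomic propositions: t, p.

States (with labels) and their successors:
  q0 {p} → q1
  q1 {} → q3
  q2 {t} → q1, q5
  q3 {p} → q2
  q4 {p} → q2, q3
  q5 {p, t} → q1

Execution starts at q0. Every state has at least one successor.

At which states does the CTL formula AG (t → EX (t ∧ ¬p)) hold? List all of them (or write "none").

States satisfying t → EX (t ∧ ¬p): {q0, q1, q3, q4}.
States satisfying AG (t → EX (t ∧ ¬p)): ∅.

none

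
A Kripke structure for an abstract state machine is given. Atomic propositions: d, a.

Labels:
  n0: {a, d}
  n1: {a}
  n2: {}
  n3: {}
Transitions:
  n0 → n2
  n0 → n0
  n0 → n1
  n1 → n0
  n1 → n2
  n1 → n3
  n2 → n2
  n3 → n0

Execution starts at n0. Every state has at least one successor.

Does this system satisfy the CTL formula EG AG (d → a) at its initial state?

Holds

States satisfying AG (d → a): {n0, n1, n2, n3}.
States satisfying EG AG (d → a): {n0, n1, n2, n3}.
n0 ∈ Sat(EG AG (d → a)).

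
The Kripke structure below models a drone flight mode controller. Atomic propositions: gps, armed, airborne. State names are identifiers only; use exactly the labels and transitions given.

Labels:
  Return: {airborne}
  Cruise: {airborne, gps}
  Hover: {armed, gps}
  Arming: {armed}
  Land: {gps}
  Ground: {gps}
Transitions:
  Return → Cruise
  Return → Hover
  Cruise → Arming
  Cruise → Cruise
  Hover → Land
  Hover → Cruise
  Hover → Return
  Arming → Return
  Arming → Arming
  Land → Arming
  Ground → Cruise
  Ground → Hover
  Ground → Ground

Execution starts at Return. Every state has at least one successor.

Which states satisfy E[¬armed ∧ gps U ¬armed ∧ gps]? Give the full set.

States satisfying ¬armed ∧ gps: {Cruise, Land, Ground}.
States satisfying E[¬armed ∧ gps U ¬armed ∧ gps]: {Cruise, Land, Ground}.

{Cruise, Land, Ground}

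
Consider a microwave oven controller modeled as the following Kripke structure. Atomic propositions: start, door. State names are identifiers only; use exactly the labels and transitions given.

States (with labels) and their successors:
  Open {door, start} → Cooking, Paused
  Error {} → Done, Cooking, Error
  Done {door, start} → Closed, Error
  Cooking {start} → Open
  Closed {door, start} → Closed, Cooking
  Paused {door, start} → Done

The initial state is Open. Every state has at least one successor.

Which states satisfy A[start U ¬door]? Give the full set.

{Error, Cooking}

States satisfying start: {Open, Done, Cooking, Closed, Paused}.
States satisfying ¬door: {Error, Cooking}.
States satisfying A[start U ¬door]: {Error, Cooking}.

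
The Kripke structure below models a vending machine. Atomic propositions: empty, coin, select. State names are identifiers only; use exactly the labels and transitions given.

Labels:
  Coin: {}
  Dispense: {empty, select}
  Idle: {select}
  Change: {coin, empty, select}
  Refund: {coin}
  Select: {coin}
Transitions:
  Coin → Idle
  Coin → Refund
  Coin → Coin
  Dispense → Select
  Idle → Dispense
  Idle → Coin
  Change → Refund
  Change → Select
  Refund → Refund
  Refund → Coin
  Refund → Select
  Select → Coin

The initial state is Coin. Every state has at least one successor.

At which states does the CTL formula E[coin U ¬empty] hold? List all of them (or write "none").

States satisfying coin: {Change, Refund, Select}.
States satisfying ¬empty: {Coin, Idle, Refund, Select}.
States satisfying E[coin U ¬empty]: {Coin, Idle, Change, Refund, Select}.

{Coin, Idle, Change, Refund, Select}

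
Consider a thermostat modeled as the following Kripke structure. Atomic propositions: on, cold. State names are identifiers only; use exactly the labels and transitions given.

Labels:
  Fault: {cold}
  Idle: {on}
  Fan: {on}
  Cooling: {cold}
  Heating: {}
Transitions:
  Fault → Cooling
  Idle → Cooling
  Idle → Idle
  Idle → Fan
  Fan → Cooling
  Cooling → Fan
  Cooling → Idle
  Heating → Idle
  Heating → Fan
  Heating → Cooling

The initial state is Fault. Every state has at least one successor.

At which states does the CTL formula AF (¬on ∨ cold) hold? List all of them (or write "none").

States satisfying ¬on ∨ cold: {Fault, Cooling, Heating}.
States satisfying AF (¬on ∨ cold): {Fault, Fan, Cooling, Heating}.

{Fault, Fan, Cooling, Heating}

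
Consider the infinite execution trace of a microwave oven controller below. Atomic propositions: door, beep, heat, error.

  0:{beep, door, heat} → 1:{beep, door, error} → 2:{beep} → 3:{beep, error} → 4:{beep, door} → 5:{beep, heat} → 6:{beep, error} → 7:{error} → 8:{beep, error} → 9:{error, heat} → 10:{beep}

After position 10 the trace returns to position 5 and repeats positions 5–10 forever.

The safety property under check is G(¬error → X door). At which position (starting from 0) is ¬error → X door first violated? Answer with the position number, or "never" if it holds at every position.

Check ¬error → X door at each position in order: 0 ✓, 1 ✓.
At position 2 the labels are {beep} and the next position 3 has {beep, error}, so ¬error → X door is false there. This is the first violation.

2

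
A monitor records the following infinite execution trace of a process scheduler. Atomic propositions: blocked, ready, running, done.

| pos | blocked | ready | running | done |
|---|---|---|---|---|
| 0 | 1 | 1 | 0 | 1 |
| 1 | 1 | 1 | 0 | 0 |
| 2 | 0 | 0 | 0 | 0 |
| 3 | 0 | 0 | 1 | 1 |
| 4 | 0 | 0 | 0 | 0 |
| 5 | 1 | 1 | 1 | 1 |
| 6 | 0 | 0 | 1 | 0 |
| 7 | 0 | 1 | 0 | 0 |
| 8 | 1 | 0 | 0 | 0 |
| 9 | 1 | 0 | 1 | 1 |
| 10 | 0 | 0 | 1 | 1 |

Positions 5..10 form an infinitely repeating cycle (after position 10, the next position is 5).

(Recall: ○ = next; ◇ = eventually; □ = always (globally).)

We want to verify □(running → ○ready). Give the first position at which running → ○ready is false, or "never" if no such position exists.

Check running → ○ready at each position in order: 0 ✓, 1 ✓, 2 ✓.
At position 3 the labels are {done, running} and the next position 4 has {}, so running → ○ready is false there. This is the first violation.

3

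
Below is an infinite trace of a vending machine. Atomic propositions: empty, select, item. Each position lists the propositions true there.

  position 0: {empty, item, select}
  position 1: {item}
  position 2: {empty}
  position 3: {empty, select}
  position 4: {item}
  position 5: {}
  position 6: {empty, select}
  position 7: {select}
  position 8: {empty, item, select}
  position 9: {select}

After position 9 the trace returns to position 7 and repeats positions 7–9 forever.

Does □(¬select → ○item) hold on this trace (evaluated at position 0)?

No

¬select → ○item must hold at every position from 0 onward. It fails at position 1, so □(¬select → ○item) is false.
Positions where ¬select holds: 1, 2, 4, 5.
Check ○item at each: 1→fails, 2→fails, 4→fails, 5→fails.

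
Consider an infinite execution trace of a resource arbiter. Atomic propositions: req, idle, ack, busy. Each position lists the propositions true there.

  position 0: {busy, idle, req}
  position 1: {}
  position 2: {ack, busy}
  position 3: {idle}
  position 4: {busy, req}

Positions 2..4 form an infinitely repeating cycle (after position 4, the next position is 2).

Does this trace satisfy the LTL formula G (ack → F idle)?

Satisfied

ack → F idle holds at every position 0..4, and those are all positions ever visited, so G (ack → F idle) holds.
Positions where ack holds: 2.
Check F idle at each: 2→ok.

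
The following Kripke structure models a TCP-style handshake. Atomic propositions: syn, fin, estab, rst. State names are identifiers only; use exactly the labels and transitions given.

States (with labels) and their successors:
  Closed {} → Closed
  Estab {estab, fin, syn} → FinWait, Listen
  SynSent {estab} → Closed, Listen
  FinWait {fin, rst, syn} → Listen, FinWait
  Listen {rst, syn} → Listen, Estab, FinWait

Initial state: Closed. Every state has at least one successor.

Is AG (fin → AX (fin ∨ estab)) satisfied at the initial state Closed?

States satisfying fin → AX (fin ∨ estab): {Closed, SynSent, Listen}.
States satisfying AG (fin → AX (fin ∨ estab)): {Closed}.
Every state reachable from Closed satisfies fin → AX (fin ∨ estab).
Closed ∈ Sat(AG (fin → AX (fin ∨ estab))).

Yes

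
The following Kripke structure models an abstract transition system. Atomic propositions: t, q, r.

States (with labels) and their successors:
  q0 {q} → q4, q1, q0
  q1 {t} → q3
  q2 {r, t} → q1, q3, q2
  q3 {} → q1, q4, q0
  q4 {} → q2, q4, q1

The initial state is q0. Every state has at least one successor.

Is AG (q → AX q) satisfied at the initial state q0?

States satisfying q → AX q: {q1, q2, q3, q4}.
States satisfying AG (q → AX q): ∅.
q0 is reachable from q0 and violates q → AX q, so AG fails at q0.
q0 ∉ Sat(AG (q → AX q)).

Does not hold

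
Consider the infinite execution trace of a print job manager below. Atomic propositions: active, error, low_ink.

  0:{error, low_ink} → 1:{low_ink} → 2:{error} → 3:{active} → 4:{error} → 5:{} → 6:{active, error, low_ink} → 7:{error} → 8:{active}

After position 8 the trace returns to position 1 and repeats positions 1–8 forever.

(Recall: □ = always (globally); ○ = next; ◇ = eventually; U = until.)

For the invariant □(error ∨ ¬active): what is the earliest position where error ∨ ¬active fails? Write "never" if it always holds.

3

Check error ∨ ¬active at each position in order: 0 ✓, 1 ✓, 2 ✓.
At position 3 the labels are {active}, so error ∨ ¬active is false there. This is the first violation.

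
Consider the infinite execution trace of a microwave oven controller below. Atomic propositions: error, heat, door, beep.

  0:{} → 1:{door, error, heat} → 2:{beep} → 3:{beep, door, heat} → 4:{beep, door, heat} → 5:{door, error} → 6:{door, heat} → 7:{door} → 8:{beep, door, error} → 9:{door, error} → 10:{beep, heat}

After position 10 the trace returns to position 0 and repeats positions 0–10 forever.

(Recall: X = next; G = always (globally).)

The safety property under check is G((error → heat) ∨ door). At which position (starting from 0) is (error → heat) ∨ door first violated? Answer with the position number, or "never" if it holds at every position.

(error → heat) ∨ door holds at every position 0..10, and those are all the positions the trace ever visits, so the invariant G((error → heat) ∨ door) is never violated.

never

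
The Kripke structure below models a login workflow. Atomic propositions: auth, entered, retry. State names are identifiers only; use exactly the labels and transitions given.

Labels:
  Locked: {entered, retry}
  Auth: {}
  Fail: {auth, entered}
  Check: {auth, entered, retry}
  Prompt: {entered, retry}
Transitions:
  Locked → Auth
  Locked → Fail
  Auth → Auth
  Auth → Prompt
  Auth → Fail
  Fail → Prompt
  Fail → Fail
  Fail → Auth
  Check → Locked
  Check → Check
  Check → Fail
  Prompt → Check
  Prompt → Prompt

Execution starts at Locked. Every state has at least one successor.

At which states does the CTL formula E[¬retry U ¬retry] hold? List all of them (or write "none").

States satisfying ¬retry: {Auth, Fail}.
States satisfying E[¬retry U ¬retry]: {Auth, Fail}.

{Auth, Fail}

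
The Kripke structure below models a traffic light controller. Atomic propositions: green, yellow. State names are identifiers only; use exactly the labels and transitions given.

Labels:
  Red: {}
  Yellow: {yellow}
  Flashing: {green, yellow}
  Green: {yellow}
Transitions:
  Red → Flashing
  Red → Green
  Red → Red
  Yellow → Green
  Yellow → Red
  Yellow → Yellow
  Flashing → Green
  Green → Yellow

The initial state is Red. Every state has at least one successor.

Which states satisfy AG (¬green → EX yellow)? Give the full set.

{Red, Yellow, Flashing, Green}

States satisfying ¬green → EX yellow: {Red, Yellow, Flashing, Green}.
States satisfying AG (¬green → EX yellow): {Red, Yellow, Flashing, Green}.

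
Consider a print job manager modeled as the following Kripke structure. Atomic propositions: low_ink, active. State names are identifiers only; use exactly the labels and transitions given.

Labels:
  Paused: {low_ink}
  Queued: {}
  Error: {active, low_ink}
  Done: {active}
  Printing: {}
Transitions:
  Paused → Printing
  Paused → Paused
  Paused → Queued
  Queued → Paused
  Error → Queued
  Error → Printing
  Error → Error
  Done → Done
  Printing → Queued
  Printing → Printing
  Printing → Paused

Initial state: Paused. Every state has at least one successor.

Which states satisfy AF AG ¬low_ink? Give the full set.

{Done}

States satisfying AG ¬low_ink: {Done}.
States satisfying AF AG ¬low_ink: {Done}.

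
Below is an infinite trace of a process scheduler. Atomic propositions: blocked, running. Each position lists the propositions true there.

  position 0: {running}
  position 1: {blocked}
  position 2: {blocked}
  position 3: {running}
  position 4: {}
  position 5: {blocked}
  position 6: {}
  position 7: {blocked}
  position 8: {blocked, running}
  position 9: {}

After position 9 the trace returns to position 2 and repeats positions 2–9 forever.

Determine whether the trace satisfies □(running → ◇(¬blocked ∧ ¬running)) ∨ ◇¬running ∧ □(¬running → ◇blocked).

Satisfied

running → ◇(¬blocked ∧ ¬running) holds at every position 0..9, and those are all positions ever visited, so □(running → ◇(¬blocked ∧ ¬running)) holds.
Positions where running holds: 0, 3, 8.
Check ◇(¬blocked ∧ ¬running) at each: 0→ok, 3→ok, 8→ok.
At position 0: □(running → ◇(¬blocked ∧ ¬running)) is true; ◇¬running ∧ □(¬running → ◇blocked) is true; so □(running → ◇(¬blocked ∧ ¬running)) ∨ ◇¬running ∧ □(¬running → ◇blocked) is true.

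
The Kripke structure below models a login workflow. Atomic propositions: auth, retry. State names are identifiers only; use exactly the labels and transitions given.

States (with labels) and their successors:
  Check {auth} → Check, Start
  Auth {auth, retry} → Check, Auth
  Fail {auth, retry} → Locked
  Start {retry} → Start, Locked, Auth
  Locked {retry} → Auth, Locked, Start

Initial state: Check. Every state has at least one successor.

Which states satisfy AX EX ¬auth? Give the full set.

States satisfying EX ¬auth: {Check, Fail, Start, Locked}.
States satisfying AX EX ¬auth: {Check, Fail}.

{Check, Fail}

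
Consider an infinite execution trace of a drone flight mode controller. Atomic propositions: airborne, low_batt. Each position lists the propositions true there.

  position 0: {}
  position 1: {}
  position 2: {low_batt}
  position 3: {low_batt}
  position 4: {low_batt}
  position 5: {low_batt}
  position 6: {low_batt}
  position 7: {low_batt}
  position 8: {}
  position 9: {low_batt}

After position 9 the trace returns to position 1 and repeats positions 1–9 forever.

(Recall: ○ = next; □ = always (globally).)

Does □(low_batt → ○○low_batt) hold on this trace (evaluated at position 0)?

No

low_batt → ○○low_batt must hold at every position from 0 onward. It fails at position 6, so □(low_batt → ○○low_batt) is false.
Positions where low_batt holds: 2, 3, 4, 5, 6, 7, 9.
Check ○○low_batt at each: 2→ok, 3→ok, 4→ok, 5→ok, 6→fails, 7→ok, 9→ok.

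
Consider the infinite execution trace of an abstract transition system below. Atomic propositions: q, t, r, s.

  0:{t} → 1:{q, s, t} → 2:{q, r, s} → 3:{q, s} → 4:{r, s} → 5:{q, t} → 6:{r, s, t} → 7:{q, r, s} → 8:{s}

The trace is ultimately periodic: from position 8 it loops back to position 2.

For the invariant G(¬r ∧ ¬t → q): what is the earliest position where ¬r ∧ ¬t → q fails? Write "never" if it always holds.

Check ¬r ∧ ¬t → q at each position in order: 0 ✓, 1 ✓, 2 ✓, 3 ✓, 4 ✓, 5 ✓, 6 ✓, 7 ✓.
At position 8 the labels are {s}, so ¬r ∧ ¬t → q is false there. This is the first violation.

8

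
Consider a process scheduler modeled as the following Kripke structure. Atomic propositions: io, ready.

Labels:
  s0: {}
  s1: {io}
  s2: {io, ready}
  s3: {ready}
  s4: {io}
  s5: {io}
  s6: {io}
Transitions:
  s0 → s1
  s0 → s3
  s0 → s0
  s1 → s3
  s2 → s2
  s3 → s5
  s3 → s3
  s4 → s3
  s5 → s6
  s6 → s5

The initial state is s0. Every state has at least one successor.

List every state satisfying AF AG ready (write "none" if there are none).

States satisfying AG ready: {s2}.
States satisfying AF AG ready: {s2}.

{s2}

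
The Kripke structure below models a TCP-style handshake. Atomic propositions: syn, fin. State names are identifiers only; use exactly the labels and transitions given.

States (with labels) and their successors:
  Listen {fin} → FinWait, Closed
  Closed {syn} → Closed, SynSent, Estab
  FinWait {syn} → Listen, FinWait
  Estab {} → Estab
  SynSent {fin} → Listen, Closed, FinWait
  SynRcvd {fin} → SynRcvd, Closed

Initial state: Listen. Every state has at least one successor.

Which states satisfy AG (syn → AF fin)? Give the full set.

{Estab}

States satisfying syn → AF fin: {Listen, Estab, SynSent, SynRcvd}.
States satisfying AG (syn → AF fin): {Estab}.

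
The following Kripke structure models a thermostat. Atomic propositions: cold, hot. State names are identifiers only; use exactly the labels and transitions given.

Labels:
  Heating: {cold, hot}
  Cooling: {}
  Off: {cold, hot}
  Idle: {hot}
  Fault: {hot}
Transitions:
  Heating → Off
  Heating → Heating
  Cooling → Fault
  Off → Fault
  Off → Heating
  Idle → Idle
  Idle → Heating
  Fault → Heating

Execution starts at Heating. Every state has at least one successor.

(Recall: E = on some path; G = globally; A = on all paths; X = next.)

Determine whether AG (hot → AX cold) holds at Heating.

Violated

States satisfying hot → AX cold: {Heating, Cooling, Fault}.
States satisfying AG (hot → AX cold): ∅.
Off is reachable from Heating and violates hot → AX cold, so AG fails at Heating.
Heating ∉ Sat(AG (hot → AX cold)).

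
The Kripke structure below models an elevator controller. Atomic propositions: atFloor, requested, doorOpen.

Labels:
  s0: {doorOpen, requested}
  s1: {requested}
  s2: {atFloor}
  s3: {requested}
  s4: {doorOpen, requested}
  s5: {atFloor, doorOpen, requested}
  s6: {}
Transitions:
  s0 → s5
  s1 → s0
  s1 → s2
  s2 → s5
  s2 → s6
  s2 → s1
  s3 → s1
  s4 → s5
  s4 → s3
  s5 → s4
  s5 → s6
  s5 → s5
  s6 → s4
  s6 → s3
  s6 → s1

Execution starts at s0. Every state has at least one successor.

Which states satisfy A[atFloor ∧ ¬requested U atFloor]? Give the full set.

{s2, s5}

States satisfying atFloor ∧ ¬requested: {s2}.
States satisfying atFloor: {s2, s5}.
States satisfying A[atFloor ∧ ¬requested U atFloor]: {s2, s5}.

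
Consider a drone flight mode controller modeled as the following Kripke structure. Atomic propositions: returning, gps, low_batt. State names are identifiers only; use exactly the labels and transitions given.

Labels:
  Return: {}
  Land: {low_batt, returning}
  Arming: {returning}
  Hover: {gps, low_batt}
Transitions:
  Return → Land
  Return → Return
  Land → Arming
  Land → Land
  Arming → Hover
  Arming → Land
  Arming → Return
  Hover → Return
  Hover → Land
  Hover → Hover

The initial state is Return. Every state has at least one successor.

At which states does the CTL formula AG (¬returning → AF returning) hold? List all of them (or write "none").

States satisfying ¬returning → AF returning: {Land, Arming}.
States satisfying AG (¬returning → AF returning): ∅.

none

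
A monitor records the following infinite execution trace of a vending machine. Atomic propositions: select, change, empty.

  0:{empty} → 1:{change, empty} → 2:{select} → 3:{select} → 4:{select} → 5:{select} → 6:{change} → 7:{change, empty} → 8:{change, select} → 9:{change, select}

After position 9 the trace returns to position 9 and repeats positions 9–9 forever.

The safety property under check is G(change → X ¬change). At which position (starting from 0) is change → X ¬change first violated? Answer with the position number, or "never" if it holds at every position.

6

Check change → X ¬change at each position in order: 0 ✓, 1 ✓, 2 ✓, 3 ✓, 4 ✓, 5 ✓.
At position 6 the labels are {change} and the next position 7 has {change, empty}, so change → X ¬change is false there. This is the first violation.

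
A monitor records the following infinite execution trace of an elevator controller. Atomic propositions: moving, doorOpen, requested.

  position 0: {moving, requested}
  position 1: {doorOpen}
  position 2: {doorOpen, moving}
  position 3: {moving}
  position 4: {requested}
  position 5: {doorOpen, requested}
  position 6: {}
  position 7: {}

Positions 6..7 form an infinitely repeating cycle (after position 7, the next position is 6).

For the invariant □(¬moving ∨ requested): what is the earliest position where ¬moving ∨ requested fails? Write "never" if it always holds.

2

Check ¬moving ∨ requested at each position in order: 0 ✓, 1 ✓.
At position 2 the labels are {doorOpen, moving}, so ¬moving ∨ requested is false there. This is the first violation.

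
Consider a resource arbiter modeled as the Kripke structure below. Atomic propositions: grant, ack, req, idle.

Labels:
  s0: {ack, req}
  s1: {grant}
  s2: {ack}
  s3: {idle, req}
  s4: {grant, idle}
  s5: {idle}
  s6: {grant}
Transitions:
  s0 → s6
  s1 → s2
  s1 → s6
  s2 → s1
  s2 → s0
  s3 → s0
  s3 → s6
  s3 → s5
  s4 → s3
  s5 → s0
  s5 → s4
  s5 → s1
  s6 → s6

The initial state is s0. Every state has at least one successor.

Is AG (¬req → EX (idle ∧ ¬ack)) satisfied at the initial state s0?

Violated

States satisfying ¬req → EX (idle ∧ ¬ack): {s0, s3, s4, s5}.
States satisfying AG (¬req → EX (idle ∧ ¬ack)): ∅.
s6 is reachable from s0 and violates ¬req → EX (idle ∧ ¬ack), so AG fails at s0.
s0 ∉ Sat(AG (¬req → EX (idle ∧ ¬ack))).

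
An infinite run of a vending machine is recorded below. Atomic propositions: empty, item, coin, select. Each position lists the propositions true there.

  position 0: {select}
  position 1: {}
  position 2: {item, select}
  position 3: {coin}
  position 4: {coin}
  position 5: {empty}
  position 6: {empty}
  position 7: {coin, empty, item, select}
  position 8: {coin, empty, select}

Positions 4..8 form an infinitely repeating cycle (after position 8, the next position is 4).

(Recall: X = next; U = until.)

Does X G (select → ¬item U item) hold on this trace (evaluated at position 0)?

The position after 0 is 1; G (select → ¬item U item) is true there.

Satisfied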